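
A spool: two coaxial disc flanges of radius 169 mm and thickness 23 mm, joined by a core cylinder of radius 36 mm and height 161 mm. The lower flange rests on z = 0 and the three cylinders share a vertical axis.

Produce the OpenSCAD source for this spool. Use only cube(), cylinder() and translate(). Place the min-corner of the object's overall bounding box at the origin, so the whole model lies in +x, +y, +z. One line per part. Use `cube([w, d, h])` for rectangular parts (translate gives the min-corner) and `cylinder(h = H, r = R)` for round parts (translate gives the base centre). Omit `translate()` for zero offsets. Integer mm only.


translate([169, 169, 0]) cylinder(h = 23, r = 169);
translate([169, 169, 23]) cylinder(h = 161, r = 36);
translate([169, 169, 184]) cylinder(h = 23, r = 169);


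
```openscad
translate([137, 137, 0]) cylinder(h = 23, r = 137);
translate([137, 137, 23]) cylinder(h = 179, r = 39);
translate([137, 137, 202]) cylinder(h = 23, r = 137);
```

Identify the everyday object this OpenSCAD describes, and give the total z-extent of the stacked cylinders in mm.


A spool. The overall height is 225 mm.

Three coaxial cylinders, large–small–large — a spool. Two 23 mm flanges and a 179 mm core give 23 + 179 + 23 = 225 mm.


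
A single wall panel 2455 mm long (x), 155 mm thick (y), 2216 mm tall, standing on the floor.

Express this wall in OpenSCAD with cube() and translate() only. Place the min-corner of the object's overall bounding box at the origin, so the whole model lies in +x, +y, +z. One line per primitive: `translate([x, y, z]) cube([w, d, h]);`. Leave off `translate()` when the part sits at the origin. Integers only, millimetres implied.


cube([2455, 155, 2216]);


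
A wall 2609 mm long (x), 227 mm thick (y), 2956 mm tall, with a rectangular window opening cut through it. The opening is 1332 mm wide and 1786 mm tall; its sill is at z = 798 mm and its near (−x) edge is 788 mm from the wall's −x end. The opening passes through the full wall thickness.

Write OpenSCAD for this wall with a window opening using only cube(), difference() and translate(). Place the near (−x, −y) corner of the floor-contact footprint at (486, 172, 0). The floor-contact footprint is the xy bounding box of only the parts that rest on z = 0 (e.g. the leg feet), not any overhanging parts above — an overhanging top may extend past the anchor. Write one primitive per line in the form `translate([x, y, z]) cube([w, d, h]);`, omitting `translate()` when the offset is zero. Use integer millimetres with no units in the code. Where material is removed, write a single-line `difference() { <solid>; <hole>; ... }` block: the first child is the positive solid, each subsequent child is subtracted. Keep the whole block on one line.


difference() { translate([486, 172, 0]) cube([2609, 227, 2956]); translate([1274, 172, 798]) cube([1332, 227, 1786]); }


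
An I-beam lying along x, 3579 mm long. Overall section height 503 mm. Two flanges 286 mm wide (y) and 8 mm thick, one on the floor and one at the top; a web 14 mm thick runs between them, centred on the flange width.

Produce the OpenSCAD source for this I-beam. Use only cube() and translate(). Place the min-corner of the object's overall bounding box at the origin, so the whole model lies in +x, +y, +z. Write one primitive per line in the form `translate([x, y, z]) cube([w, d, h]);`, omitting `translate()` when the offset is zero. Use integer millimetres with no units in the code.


cube([3579, 286, 8]);
translate([0, 136, 8]) cube([3579, 14, 487]);
translate([0, 0, 495]) cube([3579, 286, 8]);


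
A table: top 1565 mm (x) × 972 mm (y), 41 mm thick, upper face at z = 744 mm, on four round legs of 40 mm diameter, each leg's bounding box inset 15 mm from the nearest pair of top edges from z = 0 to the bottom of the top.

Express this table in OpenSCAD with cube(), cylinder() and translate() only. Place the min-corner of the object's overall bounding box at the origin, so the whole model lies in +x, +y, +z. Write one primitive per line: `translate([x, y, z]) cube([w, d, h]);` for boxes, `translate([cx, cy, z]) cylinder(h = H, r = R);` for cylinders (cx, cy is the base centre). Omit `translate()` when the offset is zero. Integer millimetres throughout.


translate([0, 0, 703]) cube([1565, 972, 41]);
translate([35, 35, 0]) cylinder(h = 703, r = 20);
translate([1530, 35, 0]) cylinder(h = 703, r = 20);
translate([35, 937, 0]) cylinder(h = 703, r = 20);
translate([1530, 937, 0]) cylinder(h = 703, r = 20);


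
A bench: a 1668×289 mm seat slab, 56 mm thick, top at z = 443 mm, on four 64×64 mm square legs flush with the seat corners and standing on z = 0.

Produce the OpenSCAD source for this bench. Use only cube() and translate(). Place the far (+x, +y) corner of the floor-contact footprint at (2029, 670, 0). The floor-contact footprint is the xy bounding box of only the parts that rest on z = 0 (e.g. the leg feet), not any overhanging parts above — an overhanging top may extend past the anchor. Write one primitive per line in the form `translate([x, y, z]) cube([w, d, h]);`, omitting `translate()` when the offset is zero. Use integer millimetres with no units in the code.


translate([361, 381, 387]) cube([1668, 289, 56]);
translate([361, 381, 0]) cube([64, 64, 387]);
translate([361, 606, 0]) cube([64, 64, 387]);
translate([1965, 381, 0]) cube([64, 64, 387]);
translate([1965, 606, 0]) cube([64, 64, 387]);


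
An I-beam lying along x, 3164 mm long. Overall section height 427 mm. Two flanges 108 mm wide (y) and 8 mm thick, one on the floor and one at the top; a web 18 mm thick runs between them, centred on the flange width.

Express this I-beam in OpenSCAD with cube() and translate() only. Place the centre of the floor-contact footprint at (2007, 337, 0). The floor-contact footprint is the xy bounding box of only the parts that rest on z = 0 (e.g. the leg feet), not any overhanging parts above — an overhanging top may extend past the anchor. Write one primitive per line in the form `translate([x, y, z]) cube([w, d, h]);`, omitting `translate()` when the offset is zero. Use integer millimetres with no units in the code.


translate([425, 283, 0]) cube([3164, 108, 8]);
translate([425, 328, 8]) cube([3164, 18, 411]);
translate([425, 283, 419]) cube([3164, 108, 8]);


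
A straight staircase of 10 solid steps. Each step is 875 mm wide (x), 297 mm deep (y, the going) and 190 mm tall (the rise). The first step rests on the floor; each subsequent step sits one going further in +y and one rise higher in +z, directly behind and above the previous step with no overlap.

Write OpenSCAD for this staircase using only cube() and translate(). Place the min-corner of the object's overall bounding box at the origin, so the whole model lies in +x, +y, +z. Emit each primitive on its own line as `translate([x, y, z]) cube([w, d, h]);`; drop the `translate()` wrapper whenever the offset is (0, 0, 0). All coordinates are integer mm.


cube([875, 297, 190]);
translate([0, 297, 190]) cube([875, 297, 190]);
translate([0, 594, 380]) cube([875, 297, 190]);
translate([0, 891, 570]) cube([875, 297, 190]);
translate([0, 1188, 760]) cube([875, 297, 190]);
translate([0, 1485, 950]) cube([875, 297, 190]);
translate([0, 1782, 1140]) cube([875, 297, 190]);
translate([0, 2079, 1330]) cube([875, 297, 190]);
translate([0, 2376, 1520]) cube([875, 297, 190]);
translate([0, 2673, 1710]) cube([875, 297, 190]);


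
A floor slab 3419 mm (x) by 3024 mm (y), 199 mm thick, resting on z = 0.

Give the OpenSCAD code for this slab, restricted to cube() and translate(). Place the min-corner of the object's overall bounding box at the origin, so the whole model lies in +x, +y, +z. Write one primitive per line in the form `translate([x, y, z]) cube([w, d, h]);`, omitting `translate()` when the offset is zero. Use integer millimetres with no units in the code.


cube([3419, 3024, 199]);


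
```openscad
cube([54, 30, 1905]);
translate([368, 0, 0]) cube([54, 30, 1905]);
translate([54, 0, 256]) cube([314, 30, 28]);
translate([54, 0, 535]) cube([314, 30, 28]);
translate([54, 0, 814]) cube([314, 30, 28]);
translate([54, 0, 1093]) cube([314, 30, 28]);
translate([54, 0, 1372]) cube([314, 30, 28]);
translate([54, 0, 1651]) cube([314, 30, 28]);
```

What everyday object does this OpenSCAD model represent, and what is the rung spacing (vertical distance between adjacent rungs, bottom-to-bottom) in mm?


A ladder. The rung spacing is 279 mm.

Two tall 54×30 posts with 6 short bars between them — a ladder. Adjacent rungs sit at z = 256 and z = 535, so the spacing is 535 − 256 = 279 mm.


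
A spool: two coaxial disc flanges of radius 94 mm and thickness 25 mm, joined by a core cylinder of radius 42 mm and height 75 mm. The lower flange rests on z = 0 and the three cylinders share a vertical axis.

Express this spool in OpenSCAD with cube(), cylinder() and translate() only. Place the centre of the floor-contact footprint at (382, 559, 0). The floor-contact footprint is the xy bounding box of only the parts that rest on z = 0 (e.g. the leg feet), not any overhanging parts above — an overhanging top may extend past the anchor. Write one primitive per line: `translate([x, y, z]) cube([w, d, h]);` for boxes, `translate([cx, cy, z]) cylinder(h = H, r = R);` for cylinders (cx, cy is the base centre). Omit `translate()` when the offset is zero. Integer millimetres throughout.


translate([382, 559, 0]) cylinder(h = 25, r = 94);
translate([382, 559, 25]) cylinder(h = 75, r = 42);
translate([382, 559, 100]) cylinder(h = 25, r = 94);


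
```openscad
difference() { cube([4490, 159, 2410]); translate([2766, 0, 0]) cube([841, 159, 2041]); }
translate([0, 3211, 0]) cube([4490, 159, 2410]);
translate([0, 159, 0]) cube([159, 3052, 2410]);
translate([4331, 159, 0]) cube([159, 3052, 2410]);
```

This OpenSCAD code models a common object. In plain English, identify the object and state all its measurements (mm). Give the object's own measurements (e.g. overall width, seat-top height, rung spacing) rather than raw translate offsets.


A single room: four walls, each 2410 mm tall and 159 mm thick, enclosing an outside footprint 4490×3370 mm (x × y), no floor or roof. The front and back walls (−y and +y sides) run the full x-width; the side walls fit between their inner faces. A door opening 841 mm wide and 2041 mm tall is cut through the front wall from the floor up, its −x edge 2766 mm from the wall's −x end.


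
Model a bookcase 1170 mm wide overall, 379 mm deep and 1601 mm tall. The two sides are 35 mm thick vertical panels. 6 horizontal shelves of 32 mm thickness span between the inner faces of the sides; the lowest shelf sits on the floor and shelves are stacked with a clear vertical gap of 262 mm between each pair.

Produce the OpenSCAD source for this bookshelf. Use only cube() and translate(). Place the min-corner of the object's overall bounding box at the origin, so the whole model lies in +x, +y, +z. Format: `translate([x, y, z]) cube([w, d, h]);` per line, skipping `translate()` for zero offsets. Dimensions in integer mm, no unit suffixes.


cube([35, 379, 1601]);
translate([1135, 0, 0]) cube([35, 379, 1601]);
translate([35, 0, 0]) cube([1100, 379, 32]);
translate([35, 0, 294]) cube([1100, 379, 32]);
translate([35, 0, 588]) cube([1100, 379, 32]);
translate([35, 0, 882]) cube([1100, 379, 32]);
translate([35, 0, 1176]) cube([1100, 379, 32]);
translate([35, 0, 1470]) cube([1100, 379, 32]);


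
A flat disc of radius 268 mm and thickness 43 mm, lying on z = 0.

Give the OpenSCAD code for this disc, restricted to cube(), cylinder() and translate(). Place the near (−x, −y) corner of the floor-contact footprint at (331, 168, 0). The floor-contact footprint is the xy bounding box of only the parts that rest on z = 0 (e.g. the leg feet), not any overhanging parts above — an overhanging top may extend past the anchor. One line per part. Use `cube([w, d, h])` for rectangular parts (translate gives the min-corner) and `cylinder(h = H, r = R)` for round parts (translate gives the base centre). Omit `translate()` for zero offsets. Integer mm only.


translate([599, 436, 0]) cylinder(h = 43, r = 268);


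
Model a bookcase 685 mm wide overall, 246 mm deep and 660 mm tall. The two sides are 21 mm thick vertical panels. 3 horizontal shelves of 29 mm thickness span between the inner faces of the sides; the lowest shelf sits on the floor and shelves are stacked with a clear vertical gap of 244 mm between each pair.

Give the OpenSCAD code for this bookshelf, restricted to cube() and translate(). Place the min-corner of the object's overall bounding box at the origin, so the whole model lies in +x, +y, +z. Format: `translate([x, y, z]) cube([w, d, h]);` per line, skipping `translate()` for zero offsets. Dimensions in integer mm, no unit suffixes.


cube([21, 246, 660]);
translate([664, 0, 0]) cube([21, 246, 660]);
translate([21, 0, 0]) cube([643, 246, 29]);
translate([21, 0, 273]) cube([643, 246, 29]);
translate([21, 0, 546]) cube([643, 246, 29]);


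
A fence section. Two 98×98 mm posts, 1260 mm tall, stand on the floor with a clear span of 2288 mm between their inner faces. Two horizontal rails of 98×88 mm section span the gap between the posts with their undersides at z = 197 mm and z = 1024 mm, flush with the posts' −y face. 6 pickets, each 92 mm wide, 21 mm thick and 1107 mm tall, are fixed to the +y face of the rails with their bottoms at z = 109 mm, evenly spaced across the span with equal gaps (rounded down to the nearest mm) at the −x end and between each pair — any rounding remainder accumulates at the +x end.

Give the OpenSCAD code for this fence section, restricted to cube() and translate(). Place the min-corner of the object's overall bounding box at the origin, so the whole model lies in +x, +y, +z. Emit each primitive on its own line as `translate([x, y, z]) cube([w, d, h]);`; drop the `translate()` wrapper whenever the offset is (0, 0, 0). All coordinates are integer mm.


cube([98, 98, 1260]);
translate([2386, 0, 0]) cube([98, 98, 1260]);
translate([98, 0, 197]) cube([2288, 98, 88]);
translate([98, 0, 1024]) cube([2288, 98, 88]);
translate([346, 98, 109]) cube([92, 21, 1107]);
translate([686, 98, 109]) cube([92, 21, 1107]);
translate([1026, 98, 109]) cube([92, 21, 1107]);
translate([1366, 98, 109]) cube([92, 21, 1107]);
translate([1706, 98, 109]) cube([92, 21, 1107]);
translate([2046, 98, 109]) cube([92, 21, 1107]);


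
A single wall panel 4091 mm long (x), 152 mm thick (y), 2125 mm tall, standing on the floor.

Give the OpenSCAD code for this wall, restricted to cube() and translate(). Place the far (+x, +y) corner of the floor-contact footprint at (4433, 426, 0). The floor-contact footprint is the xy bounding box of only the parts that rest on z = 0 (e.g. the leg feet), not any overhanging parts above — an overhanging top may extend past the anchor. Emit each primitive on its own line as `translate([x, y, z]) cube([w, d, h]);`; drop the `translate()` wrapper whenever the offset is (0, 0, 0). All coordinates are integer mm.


translate([342, 274, 0]) cube([4091, 152, 2125]);


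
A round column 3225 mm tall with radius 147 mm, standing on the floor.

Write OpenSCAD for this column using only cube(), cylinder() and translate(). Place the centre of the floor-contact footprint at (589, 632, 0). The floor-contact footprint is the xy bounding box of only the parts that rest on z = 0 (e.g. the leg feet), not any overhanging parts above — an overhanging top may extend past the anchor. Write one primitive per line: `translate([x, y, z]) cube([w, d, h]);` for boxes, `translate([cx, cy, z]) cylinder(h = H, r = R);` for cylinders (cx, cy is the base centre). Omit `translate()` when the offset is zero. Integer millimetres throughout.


translate([589, 632, 0]) cylinder(h = 3225, r = 147);


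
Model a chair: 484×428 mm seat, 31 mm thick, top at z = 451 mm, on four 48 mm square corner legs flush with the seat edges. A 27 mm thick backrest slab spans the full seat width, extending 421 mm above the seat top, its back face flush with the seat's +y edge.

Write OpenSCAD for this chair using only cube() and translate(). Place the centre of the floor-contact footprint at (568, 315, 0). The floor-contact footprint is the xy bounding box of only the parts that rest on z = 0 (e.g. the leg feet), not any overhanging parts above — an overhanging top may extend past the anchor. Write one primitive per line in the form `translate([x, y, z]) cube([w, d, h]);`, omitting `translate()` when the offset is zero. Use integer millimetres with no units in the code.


translate([326, 101, 420]) cube([484, 428, 31]);
translate([326, 101, 0]) cube([48, 48, 420]);
translate([762, 101, 0]) cube([48, 48, 420]);
translate([326, 481, 0]) cube([48, 48, 420]);
translate([762, 481, 0]) cube([48, 48, 420]);
translate([326, 502, 451]) cube([484, 27, 421]);


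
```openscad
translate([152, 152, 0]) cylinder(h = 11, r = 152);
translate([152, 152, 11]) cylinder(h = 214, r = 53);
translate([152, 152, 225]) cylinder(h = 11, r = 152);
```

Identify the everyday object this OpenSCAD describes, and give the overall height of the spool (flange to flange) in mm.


A spool. The overall height is 236 mm.

Three coaxial cylinders, large–small–large — a spool. Two 11 mm flanges and a 214 mm core give 11 + 214 + 11 = 236 mm.


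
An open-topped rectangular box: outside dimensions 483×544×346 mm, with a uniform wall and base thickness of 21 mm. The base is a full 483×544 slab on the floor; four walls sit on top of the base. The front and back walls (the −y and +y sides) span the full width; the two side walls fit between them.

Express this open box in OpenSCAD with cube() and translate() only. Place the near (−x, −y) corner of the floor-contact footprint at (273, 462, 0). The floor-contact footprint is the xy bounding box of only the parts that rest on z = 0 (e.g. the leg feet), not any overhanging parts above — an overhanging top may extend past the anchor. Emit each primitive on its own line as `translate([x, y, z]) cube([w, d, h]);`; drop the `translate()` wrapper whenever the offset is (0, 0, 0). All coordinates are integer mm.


translate([273, 462, 0]) cube([483, 544, 21]);
translate([273, 462, 21]) cube([483, 21, 325]);
translate([273, 985, 21]) cube([483, 21, 325]);
translate([273, 483, 21]) cube([21, 502, 325]);
translate([735, 483, 21]) cube([21, 502, 325]);


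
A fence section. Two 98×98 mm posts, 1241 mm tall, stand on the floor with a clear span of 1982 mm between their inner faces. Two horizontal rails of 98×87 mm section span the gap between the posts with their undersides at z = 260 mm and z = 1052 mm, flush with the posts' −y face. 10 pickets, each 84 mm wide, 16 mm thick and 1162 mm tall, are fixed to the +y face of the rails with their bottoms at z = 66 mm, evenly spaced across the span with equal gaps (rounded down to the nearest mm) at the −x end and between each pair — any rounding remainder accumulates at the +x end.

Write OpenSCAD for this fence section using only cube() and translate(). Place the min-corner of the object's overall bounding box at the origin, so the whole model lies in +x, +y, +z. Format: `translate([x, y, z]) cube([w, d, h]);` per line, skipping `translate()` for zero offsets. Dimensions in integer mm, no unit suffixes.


cube([98, 98, 1241]);
translate([2080, 0, 0]) cube([98, 98, 1241]);
translate([98, 0, 260]) cube([1982, 98, 87]);
translate([98, 0, 1052]) cube([1982, 98, 87]);
translate([201, 98, 66]) cube([84, 16, 1162]);
translate([388, 98, 66]) cube([84, 16, 1162]);
translate([575, 98, 66]) cube([84, 16, 1162]);
translate([762, 98, 66]) cube([84, 16, 1162]);
translate([949, 98, 66]) cube([84, 16, 1162]);
translate([1136, 98, 66]) cube([84, 16, 1162]);
translate([1323, 98, 66]) cube([84, 16, 1162]);
translate([1510, 98, 66]) cube([84, 16, 1162]);
translate([1697, 98, 66]) cube([84, 16, 1162]);
translate([1884, 98, 66]) cube([84, 16, 1162]);


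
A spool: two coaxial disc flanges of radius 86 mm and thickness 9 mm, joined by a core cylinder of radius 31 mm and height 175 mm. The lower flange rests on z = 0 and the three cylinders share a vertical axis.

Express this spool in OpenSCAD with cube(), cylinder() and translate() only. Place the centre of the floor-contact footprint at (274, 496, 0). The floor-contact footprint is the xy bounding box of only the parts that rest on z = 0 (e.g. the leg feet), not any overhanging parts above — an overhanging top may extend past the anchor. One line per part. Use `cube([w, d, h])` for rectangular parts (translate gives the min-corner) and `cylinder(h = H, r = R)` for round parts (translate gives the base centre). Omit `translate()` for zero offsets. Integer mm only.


translate([274, 496, 0]) cylinder(h = 9, r = 86);
translate([274, 496, 9]) cylinder(h = 175, r = 31);
translate([274, 496, 184]) cylinder(h = 9, r = 86);


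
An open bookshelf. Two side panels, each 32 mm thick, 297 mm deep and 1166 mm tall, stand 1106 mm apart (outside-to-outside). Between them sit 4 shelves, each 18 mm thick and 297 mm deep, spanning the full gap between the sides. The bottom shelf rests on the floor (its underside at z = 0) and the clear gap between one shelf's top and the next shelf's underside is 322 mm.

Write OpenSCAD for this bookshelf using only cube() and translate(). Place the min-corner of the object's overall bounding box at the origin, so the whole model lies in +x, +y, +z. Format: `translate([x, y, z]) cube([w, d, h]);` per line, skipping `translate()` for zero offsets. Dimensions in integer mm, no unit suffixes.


cube([32, 297, 1166]);
translate([1074, 0, 0]) cube([32, 297, 1166]);
translate([32, 0, 0]) cube([1042, 297, 18]);
translate([32, 0, 340]) cube([1042, 297, 18]);
translate([32, 0, 680]) cube([1042, 297, 18]);
translate([32, 0, 1020]) cube([1042, 297, 18]);


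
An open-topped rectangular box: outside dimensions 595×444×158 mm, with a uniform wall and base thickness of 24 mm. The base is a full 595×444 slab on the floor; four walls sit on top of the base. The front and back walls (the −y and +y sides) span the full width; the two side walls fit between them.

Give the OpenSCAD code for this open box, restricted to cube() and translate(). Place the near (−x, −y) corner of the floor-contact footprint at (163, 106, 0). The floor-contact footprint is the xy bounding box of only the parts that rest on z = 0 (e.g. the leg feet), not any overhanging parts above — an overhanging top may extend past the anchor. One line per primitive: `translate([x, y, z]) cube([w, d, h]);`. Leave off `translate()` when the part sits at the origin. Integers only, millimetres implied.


translate([163, 106, 0]) cube([595, 444, 24]);
translate([163, 106, 24]) cube([595, 24, 134]);
translate([163, 526, 24]) cube([595, 24, 134]);
translate([163, 130, 24]) cube([24, 396, 134]);
translate([734, 130, 24]) cube([24, 396, 134]);


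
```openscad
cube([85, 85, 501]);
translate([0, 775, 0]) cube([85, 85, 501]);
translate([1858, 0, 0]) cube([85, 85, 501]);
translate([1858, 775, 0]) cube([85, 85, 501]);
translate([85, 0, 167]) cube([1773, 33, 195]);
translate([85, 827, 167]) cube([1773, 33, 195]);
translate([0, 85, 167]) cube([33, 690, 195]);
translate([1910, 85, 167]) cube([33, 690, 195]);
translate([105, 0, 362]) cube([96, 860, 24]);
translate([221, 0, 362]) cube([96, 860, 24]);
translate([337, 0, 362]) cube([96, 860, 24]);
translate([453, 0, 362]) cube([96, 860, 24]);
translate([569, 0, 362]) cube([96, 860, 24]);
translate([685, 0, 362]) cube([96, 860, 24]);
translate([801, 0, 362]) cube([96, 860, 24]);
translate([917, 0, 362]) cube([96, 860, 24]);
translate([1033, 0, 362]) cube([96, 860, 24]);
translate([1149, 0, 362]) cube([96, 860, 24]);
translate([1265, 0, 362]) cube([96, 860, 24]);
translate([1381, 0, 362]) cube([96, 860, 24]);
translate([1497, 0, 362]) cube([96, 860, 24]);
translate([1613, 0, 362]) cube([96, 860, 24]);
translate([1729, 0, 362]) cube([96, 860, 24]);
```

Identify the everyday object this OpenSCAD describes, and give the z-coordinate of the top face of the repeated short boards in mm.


A bed frame. The slat-top height is 386 mm.

Four posts, four rails, and a row of slats — a bed frame. Slats sit on the rails at z = 167 + 195 = 362; with slat thickness 24, the top is 386 mm.


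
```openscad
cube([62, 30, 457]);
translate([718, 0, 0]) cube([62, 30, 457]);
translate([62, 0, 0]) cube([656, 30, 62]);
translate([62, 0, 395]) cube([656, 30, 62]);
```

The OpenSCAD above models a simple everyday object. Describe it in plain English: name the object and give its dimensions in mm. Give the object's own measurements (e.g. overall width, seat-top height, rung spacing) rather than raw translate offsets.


A rectangular picture frame lying in the x–z plane (depth along y). The opening is 656 mm wide (x) by 333 mm tall (z), surrounded by a border 62 mm wide on all four sides. The frame is 30 mm deep and is made of two full-height vertical stiles with two horizontal rails fitted between them.


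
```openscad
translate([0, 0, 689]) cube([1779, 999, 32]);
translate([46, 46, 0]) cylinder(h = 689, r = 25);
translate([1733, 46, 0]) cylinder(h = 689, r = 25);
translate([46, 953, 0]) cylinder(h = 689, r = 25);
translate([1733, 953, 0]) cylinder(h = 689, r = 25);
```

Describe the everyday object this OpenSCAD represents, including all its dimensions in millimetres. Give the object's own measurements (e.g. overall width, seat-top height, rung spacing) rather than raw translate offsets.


A table: top 1779 mm (x) × 999 mm (y), 32 mm thick, upper face at z = 721 mm, on four round legs of 50 mm diameter, each leg's bounding box inset 21 mm from the nearest pair of top edges from z = 0 to the bottom of the top.


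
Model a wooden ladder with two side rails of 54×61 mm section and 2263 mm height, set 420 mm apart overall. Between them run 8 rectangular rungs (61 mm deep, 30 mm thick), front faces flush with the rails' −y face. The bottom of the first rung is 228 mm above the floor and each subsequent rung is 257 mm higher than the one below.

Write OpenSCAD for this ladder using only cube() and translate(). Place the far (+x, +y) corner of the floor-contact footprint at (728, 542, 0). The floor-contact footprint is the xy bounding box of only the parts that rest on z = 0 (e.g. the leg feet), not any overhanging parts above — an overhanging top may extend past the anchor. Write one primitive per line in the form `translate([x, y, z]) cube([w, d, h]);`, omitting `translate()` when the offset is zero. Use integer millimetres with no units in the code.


translate([308, 481, 0]) cube([54, 61, 2263]);
translate([674, 481, 0]) cube([54, 61, 2263]);
translate([362, 481, 228]) cube([312, 61, 30]);
translate([362, 481, 485]) cube([312, 61, 30]);
translate([362, 481, 742]) cube([312, 61, 30]);
translate([362, 481, 999]) cube([312, 61, 30]);
translate([362, 481, 1256]) cube([312, 61, 30]);
translate([362, 481, 1513]) cube([312, 61, 30]);
translate([362, 481, 1770]) cube([312, 61, 30]);
translate([362, 481, 2027]) cube([312, 61, 30]);


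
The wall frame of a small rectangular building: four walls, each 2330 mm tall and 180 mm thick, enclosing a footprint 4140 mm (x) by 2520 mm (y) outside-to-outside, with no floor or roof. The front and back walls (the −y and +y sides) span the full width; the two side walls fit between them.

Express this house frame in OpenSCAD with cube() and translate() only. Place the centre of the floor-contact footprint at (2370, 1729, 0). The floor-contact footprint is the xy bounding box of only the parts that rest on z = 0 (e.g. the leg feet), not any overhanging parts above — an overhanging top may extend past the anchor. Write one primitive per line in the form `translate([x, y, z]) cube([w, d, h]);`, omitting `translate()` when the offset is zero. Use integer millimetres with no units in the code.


translate([300, 469, 0]) cube([4140, 180, 2330]);
translate([300, 2809, 0]) cube([4140, 180, 2330]);
translate([300, 649, 0]) cube([180, 2160, 2330]);
translate([4260, 649, 0]) cube([180, 2160, 2330]);


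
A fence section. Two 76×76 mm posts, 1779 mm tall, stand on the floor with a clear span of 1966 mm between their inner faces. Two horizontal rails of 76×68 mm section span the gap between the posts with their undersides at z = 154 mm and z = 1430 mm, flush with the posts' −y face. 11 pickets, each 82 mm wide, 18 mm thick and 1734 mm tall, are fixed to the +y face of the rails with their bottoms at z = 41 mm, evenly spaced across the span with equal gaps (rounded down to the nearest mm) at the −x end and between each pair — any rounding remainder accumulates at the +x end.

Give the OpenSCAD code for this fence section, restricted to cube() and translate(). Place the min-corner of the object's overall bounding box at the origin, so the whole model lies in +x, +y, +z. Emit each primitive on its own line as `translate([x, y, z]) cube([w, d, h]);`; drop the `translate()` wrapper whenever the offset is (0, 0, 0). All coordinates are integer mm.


cube([76, 76, 1779]);
translate([2042, 0, 0]) cube([76, 76, 1779]);
translate([76, 0, 154]) cube([1966, 76, 68]);
translate([76, 0, 1430]) cube([1966, 76, 68]);
translate([164, 76, 41]) cube([82, 18, 1734]);
translate([334, 76, 41]) cube([82, 18, 1734]);
translate([504, 76, 41]) cube([82, 18, 1734]);
translate([674, 76, 41]) cube([82, 18, 1734]);
translate([844, 76, 41]) cube([82, 18, 1734]);
translate([1014, 76, 41]) cube([82, 18, 1734]);
translate([1184, 76, 41]) cube([82, 18, 1734]);
translate([1354, 76, 41]) cube([82, 18, 1734]);
translate([1524, 76, 41]) cube([82, 18, 1734]);
translate([1694, 76, 41]) cube([82, 18, 1734]);
translate([1864, 76, 41]) cube([82, 18, 1734]);


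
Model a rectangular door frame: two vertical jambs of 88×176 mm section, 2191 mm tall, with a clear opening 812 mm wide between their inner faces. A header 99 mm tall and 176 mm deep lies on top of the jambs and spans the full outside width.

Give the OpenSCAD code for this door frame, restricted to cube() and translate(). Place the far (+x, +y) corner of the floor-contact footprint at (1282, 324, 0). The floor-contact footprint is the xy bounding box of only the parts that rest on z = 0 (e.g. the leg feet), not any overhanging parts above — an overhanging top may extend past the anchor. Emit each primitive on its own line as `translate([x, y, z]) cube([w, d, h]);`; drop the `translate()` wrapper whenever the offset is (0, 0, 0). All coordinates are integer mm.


translate([294, 148, 0]) cube([88, 176, 2191]);
translate([1194, 148, 0]) cube([88, 176, 2191]);
translate([294, 148, 2191]) cube([988, 176, 99]);


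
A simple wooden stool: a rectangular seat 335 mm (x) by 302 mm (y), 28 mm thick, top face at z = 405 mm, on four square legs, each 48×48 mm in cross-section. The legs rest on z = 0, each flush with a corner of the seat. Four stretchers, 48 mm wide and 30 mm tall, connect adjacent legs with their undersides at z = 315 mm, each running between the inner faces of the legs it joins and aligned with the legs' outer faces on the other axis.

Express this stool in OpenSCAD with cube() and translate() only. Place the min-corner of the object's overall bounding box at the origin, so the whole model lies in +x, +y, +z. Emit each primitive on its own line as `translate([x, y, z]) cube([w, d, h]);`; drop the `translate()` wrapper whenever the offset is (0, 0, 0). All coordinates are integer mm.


translate([0, 0, 377]) cube([335, 302, 28]);
cube([48, 48, 377]);
translate([287, 0, 0]) cube([48, 48, 377]);
translate([0, 254, 0]) cube([48, 48, 377]);
translate([287, 254, 0]) cube([48, 48, 377]);
translate([48, 0, 315]) cube([239, 48, 30]);
translate([48, 254, 315]) cube([239, 48, 30]);
translate([0, 48, 315]) cube([48, 206, 30]);
translate([287, 48, 315]) cube([48, 206, 30]);


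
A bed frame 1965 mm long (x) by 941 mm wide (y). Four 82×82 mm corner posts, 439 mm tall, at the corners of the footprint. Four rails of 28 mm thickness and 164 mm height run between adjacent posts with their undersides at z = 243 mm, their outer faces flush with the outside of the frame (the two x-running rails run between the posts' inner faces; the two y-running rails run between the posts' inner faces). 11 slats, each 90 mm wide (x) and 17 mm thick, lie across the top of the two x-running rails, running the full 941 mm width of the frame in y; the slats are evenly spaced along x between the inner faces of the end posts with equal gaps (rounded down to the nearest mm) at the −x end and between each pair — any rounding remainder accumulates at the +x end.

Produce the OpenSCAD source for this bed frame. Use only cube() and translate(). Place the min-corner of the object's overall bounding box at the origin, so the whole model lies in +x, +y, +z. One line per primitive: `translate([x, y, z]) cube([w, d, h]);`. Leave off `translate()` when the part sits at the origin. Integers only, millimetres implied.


cube([82, 82, 439]);
translate([0, 859, 0]) cube([82, 82, 439]);
translate([1883, 0, 0]) cube([82, 82, 439]);
translate([1883, 859, 0]) cube([82, 82, 439]);
translate([82, 0, 243]) cube([1801, 28, 164]);
translate([82, 913, 243]) cube([1801, 28, 164]);
translate([0, 82, 243]) cube([28, 777, 164]);
translate([1937, 82, 243]) cube([28, 777, 164]);
translate([149, 0, 407]) cube([90, 941, 17]);
translate([306, 0, 407]) cube([90, 941, 17]);
translate([463, 0, 407]) cube([90, 941, 17]);
translate([620, 0, 407]) cube([90, 941, 17]);
translate([777, 0, 407]) cube([90, 941, 17]);
translate([934, 0, 407]) cube([90, 941, 17]);
translate([1091, 0, 407]) cube([90, 941, 17]);
translate([1248, 0, 407]) cube([90, 941, 17]);
translate([1405, 0, 407]) cube([90, 941, 17]);
translate([1562, 0, 407]) cube([90, 941, 17]);
translate([1719, 0, 407]) cube([90, 941, 17]);


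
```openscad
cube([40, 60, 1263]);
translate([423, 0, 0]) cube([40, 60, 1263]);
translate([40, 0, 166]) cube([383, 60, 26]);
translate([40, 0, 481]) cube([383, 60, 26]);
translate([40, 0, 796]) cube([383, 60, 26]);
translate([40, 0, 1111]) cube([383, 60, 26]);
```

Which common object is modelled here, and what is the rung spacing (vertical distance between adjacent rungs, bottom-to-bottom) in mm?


A ladder. The rung spacing is 315 mm.

Two tall 40×60 posts with 4 short bars between them — a ladder. Adjacent rungs sit at z = 166 and z = 481, so the spacing is 481 − 166 = 315 mm.


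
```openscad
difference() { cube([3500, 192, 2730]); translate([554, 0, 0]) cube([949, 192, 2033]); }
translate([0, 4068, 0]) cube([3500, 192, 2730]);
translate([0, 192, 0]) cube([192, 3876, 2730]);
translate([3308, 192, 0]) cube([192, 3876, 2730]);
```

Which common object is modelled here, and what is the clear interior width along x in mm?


A single room. The interior width is 3116 mm.

Four walls enclosing a rectangle with a door in the front wall — a room. Outside width 3500 minus two 192 mm walls gives 3116 mm.


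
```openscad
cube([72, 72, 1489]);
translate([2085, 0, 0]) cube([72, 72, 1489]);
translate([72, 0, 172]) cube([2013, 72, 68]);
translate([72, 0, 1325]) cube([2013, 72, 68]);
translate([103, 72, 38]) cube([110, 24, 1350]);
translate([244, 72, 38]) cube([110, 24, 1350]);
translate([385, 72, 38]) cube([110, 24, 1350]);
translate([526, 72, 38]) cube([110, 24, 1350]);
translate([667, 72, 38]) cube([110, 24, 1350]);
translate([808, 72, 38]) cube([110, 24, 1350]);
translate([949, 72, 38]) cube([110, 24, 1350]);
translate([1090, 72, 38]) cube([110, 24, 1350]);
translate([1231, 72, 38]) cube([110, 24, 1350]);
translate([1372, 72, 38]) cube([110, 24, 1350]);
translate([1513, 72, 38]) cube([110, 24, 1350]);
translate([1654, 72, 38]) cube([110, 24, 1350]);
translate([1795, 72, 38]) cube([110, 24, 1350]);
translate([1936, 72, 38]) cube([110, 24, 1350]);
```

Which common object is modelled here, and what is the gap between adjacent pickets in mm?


A fence section. The picket gap is 31 mm.

Two posts, two rails, 14 pickets — a fence section. Span 2013 mm holds 14 pickets of 110 mm with 15 equal gaps: ⌊(2013 − 14·110) / 15⌋ = 31 mm.


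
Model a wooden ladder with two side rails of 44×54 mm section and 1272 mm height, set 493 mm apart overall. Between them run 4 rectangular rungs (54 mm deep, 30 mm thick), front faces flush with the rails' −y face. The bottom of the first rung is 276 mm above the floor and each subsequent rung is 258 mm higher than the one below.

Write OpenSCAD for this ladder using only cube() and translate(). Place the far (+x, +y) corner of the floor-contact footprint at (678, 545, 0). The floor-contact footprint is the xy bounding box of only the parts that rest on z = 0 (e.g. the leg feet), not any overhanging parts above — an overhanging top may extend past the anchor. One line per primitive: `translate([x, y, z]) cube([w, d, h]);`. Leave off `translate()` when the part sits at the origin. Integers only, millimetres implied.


translate([185, 491, 0]) cube([44, 54, 1272]);
translate([634, 491, 0]) cube([44, 54, 1272]);
translate([229, 491, 276]) cube([405, 54, 30]);
translate([229, 491, 534]) cube([405, 54, 30]);
translate([229, 491, 792]) cube([405, 54, 30]);
translate([229, 491, 1050]) cube([405, 54, 30]);


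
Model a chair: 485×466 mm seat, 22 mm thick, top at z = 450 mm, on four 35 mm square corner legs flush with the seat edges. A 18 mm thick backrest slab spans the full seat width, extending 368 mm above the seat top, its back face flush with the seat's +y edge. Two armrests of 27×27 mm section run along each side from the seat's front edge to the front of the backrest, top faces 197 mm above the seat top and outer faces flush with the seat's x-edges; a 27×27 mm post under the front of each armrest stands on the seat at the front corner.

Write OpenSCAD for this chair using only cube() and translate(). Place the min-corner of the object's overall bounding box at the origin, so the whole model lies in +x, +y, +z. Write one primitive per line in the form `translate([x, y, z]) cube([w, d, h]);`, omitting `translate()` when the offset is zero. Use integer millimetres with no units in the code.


translate([0, 0, 428]) cube([485, 466, 22]);
cube([35, 35, 428]);
translate([450, 0, 0]) cube([35, 35, 428]);
translate([0, 431, 0]) cube([35, 35, 428]);
translate([450, 431, 0]) cube([35, 35, 428]);
translate([0, 448, 450]) cube([485, 18, 368]);
translate([0, 0, 620]) cube([27, 448, 27]);
translate([458, 0, 620]) cube([27, 448, 27]);
translate([0, 0, 450]) cube([27, 27, 170]);
translate([458, 0, 450]) cube([27, 27, 170]);


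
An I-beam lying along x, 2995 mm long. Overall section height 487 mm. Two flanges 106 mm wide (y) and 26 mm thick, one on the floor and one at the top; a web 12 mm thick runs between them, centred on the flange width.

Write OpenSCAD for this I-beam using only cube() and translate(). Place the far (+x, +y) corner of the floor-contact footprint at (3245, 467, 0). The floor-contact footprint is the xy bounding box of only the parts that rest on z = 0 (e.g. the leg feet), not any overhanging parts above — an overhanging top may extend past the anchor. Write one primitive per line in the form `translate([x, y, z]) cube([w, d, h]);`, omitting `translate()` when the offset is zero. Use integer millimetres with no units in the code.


translate([250, 361, 0]) cube([2995, 106, 26]);
translate([250, 408, 26]) cube([2995, 12, 435]);
translate([250, 361, 461]) cube([2995, 106, 26]);


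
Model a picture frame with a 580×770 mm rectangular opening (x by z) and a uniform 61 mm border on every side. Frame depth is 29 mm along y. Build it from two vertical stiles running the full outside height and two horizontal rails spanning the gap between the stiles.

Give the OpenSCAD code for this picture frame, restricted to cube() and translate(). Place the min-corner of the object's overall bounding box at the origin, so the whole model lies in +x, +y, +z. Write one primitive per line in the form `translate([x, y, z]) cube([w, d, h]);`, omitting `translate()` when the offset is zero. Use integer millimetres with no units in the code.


cube([61, 29, 892]);
translate([641, 0, 0]) cube([61, 29, 892]);
translate([61, 0, 0]) cube([580, 29, 61]);
translate([61, 0, 831]) cube([580, 29, 61]);
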